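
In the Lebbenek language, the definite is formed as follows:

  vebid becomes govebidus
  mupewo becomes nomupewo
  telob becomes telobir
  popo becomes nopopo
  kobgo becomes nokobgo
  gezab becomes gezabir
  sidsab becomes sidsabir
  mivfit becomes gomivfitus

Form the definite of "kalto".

nokalto

telob and kobgo both have last vowel 'o' yet inflect differently (telobir, nokobgo), so the last vowel is not what conditions the rule; the final letter is.
"kalto" ends in -o. The stems ending in -o (kobgo → nokobgo, mupewo → nomupewo, popo → nopopo) add the prefix no-.
So kalto → nokalto.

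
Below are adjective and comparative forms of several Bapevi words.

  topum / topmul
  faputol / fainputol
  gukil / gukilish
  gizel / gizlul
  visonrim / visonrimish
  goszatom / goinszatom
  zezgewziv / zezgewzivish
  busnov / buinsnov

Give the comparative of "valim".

gukil and faputol both end in -l yet inflect differently (gukilish, fainputol), so the final letter is not what conditions the rule; the last vowel is.
"valim" has last vowel 'i'. The stems whose last vowel is 'i' (zezgewziv → zezgewzivish, visonrim → visonrimish, gukil → gukilish) add -ish.
The other patterns: stems whose last vowel is 'o' insert -in- after the first vowel; stems whose last vowel is 'e' or 'u' delete the last vowel and add -ul.
So valim → valimish.

valimish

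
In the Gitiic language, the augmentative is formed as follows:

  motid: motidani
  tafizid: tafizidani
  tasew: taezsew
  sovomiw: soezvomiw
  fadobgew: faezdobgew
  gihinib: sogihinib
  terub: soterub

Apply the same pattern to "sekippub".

motid and sovomiw both have last vowel 'i' yet inflect differently (motidani, soezvomiw), so the last vowel is not what conditions the rule; the final letter is.
"sekippub" ends in -b. The stems ending in -b (gihinib → sogihinib, terub → soterub) add the prefix so-.
The other patterns: stems ending in -d add -ani; stems ending in -w insert -ez- after the first vowel.
So sekippub → sosekippub.

sosekippub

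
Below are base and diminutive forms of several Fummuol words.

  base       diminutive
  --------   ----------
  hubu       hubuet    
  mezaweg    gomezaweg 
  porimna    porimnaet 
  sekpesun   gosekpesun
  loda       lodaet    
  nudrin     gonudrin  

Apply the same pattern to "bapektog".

gobapektog

"bapektog" ends in a consonant. The stems ending in a consonant (mezaweg → gomezaweg, sekpesun → gosekpesun, nudrin → gonudrin) add the prefix go-.
The other pattern: stems ending in a vowel add -et.
So bapektog → gobapektog.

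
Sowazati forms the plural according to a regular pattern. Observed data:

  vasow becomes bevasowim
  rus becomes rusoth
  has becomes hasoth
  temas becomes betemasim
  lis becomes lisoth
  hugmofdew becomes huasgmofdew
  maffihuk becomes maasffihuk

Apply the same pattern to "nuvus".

benuvusim

has and temas both end in -s yet inflect differently (hasoth, betemasim), so the final letter is not what conditions the rule; the number of vowels is.
"nuvus" has 2 vowels. The stems with 2 vowels (temas → betemasim, vasow → bevasowim) add be- … -im around the stem.
The other patterns: stems with 1 vowel add -oth; stems with 3 vowels insert -as- after the first vowel.
So nuvus → benuvusim.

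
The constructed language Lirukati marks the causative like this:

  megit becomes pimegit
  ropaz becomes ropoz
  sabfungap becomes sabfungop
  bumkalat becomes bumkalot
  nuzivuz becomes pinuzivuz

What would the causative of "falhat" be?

ropaz and nuzivuz both end in -z yet inflect differently (ropoz, pinuzivuz), so the final letter is not what conditions the rule; the last vowel is.
"falhat" has last vowel 'a'. The stems whose last vowel is 'a' (ropaz → ropoz, bumkalat → bumkalot, sabfungap → sabfungop) change the last vowel to 'o'.
So falhat → falhot.

falhot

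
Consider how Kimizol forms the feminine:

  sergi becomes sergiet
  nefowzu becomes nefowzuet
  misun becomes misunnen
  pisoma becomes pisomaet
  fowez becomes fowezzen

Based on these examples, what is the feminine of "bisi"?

nefowzu and misun both have last vowel 'u' yet inflect differently (nefowzuet, misunnen), so the last vowel is not what conditions the rule; whether the stem ends in a vowel or a consonant is.
"bisi" ends in a vowel. The stems ending in a vowel (sergi → sergiet, nefowzu → nefowzuet, pisoma → pisomaet) add -et.
The other pattern: stems ending in a consonant double the final consonant and add -en.
So bisi → bisiet.

bisiet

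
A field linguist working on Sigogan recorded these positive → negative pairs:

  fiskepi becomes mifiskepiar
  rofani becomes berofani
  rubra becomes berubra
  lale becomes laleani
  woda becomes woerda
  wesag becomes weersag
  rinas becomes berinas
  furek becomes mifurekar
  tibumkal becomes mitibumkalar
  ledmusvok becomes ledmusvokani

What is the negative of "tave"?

woda and rubra both end in -a yet inflect differently (woerda, berubra), so the final letter is not what conditions the rule; the first letter is.
"tave" begins with t-. The one such stem in the data (tibumkal → mitibumkalar) adds mi- … -ar around the stem, so the same rule applies.
The other patterns: stems beginning with w- insert -er- after the first vowel; stems beginning with r- add the prefix be-; stems beginning with l- add -ani.
So tave → mitavear.

mitavear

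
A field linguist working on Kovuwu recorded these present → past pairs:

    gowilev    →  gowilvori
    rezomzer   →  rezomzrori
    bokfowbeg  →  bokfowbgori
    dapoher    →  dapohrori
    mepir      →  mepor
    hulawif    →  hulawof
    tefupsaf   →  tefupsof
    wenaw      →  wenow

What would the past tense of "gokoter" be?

rezomzer and mepir both end in -r yet inflect differently (rezomzrori, mepor), so the final letter is not what conditions the rule; the last vowel is.
"gokoter" has last vowel 'e'. The stems whose last vowel is 'e' (gowilev → gowilvori, rezomzer → rezomzrori, bokfowbeg → bokfowbgori) delete the last vowel and add -ori.
The other pattern: stems whose last vowel is 'a' or 'i' change the last vowel to 'o'.
So gokoter → gokotrori.

gokotrori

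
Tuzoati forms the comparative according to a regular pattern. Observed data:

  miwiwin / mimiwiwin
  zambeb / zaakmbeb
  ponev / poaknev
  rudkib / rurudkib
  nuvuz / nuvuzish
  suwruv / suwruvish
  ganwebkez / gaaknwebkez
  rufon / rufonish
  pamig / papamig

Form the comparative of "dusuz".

zambeb and rudkib both end in -b yet inflect differently (zaakmbeb, rurudkib), so the final letter is not what conditions the rule; the last vowel is.
"dusuz" has last vowel 'u'. The stems whose last vowel is 'u' (nuvuz → nuvuzish, suwruv → suwruvish) add -ish.
So dusuz → dusuzish.

dusuzish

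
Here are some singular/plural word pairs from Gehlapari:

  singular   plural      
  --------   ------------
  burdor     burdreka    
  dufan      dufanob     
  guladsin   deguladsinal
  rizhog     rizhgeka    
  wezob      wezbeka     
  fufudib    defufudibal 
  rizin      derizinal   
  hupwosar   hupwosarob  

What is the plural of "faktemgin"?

defaktemginal

"faktemgin" has last vowel 'i'. The stems whose last vowel is 'i' (guladsin → deguladsinal, fufudib → defufudibal, rizin → derizinal) add de- … -al around the stem.
The other patterns: stems whose last vowel is 'o' delete the last vowel and add -eka; stems whose last vowel is 'a' add -ob.
So faktemgin → defaktemginal.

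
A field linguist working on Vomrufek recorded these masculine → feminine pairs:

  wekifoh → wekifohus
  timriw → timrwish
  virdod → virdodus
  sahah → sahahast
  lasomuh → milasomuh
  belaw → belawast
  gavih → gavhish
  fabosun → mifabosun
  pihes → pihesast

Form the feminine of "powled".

powledast

"powled" has last vowel 'e'. The one such stem in the data (pihes → pihesast) adds -ast, so the same rule applies.
So powled → powledast.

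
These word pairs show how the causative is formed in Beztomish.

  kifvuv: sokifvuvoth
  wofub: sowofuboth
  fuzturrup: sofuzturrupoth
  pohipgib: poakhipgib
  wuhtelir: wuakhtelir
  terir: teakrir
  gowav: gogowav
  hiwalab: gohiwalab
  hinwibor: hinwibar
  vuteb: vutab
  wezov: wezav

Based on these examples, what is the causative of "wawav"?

gowawav

wofub and pohipgib both end in -b yet inflect differently (sowofuboth, poakhipgib), so the final letter is not what conditions the rule; the last vowel is.
"wawav" has last vowel 'a'. The stems whose last vowel is 'a' (gowav → gogowav, hiwalab → gohiwalab) add the prefix go-.
The other patterns: stems whose last vowel is 'u' add so- … -oth around the stem; stems whose last vowel is 'i' insert -ak- after the first vowel; stems whose last vowel is 'e' or 'o' change the last vowel to 'a'.
So wawav → gowawav.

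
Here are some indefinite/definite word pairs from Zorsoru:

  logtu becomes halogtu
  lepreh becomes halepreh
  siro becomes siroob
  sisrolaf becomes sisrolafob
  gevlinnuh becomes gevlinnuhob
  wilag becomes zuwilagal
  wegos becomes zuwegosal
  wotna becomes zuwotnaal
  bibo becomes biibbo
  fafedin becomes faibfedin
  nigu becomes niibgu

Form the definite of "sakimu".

"sakimu" begins with s-. The stems beginning with s- (siro → siroob, sisrolaf → sisrolafob) add -ob.
So sakimu → sakimuob.

sakimuob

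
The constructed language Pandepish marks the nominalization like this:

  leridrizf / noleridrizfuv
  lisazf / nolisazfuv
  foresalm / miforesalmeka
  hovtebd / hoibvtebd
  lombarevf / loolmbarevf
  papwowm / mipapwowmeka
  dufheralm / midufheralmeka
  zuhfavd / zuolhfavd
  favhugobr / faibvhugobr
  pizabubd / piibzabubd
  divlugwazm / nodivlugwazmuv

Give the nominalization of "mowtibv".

moibwtibv

lisazf and lombarevf both end in -f yet inflect differently (nolisazfuv, loolmbarevf), so the final letter is not what conditions the rule; the second-to-last letter is.
"mowtibv" has second-to-last letter 'b'. The stems whose second-to-last letter is 'b' (favhugobr → faibvhugobr, hovtebd → hoibvtebd, pizabubd → piibzabubd) insert -ib- after the first vowel.
So mowtibv → moibwtibv.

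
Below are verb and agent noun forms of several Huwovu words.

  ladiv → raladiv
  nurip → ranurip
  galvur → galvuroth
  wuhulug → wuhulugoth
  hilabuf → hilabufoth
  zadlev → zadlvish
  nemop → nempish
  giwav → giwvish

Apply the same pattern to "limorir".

ralimorir

ladiv and zadlev both end in -v yet inflect differently (raladiv, zadlvish), so the final letter is not what conditions the rule; the last vowel is.
"limorir" has last vowel 'i'. The stems whose last vowel is 'i' (ladiv → raladiv, nurip → ranurip) add the prefix ra-.
So limorir → ralimorir.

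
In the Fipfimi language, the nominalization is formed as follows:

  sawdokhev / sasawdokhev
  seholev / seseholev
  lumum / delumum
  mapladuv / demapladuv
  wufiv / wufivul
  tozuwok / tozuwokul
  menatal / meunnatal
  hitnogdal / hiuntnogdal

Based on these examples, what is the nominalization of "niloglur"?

deniloglur

sawdokhev and mapladuv both end in -v yet inflect differently (sasawdokhev, demapladuv), so the final letter is not what conditions the rule; the last vowel is.
"niloglur" has last vowel 'u'. The stems whose last vowel is 'u' (lumum → delumum, mapladuv → demapladuv) add the prefix de-.
So niloglur → deniloglur.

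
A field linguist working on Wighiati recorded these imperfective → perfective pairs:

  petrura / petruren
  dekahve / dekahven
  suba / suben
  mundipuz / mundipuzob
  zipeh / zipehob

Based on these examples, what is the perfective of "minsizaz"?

minsizazob

dekahve and zipeh both have last vowel 'e' yet inflect differently (dekahven, zipehob), so the last vowel is not what conditions the rule; whether the stem ends in a vowel or a consonant is.
"minsizaz" ends in a consonant. The stems ending in a consonant (mundipuz → mundipuzob, zipeh → zipehob) add -ob.
So minsizaz → minsizazob.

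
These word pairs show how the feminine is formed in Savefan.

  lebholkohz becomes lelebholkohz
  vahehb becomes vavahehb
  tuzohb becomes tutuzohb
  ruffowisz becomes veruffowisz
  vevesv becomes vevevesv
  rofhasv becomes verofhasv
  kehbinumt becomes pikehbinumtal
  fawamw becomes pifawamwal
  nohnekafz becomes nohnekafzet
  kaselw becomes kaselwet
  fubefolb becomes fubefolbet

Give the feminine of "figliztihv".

fifigliztihv

"figliztihv" has second-to-last letter 'h'. The stems whose second-to-last letter is 'h' (lebholkohz → lelebholkohz, vahehb → vavahehb, tuzohb → tutuzohb) repeat the first consonant+vowel as a prefix.
The other patterns: stems whose second-to-last letter is 's' add the prefix ve-; stems whose second-to-last letter is 'm' add pi- … -al around the stem; stems whose second-to-last letter is 'f' or 'l' add -et.
So figliztihv → fifigliztihv.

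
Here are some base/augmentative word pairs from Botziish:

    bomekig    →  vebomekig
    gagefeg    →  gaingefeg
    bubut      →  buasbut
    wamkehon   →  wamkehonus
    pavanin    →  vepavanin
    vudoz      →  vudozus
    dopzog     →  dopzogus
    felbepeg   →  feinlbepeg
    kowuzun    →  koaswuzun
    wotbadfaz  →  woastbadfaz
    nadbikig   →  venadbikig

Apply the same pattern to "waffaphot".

waffaphotus

"waffaphot" has last vowel 'o'. The stems whose last vowel is 'o' (dopzog → dopzogus, vudoz → vudozus, wamkehon → wamkehonus) add -us.
So waffaphot → waffaphotus.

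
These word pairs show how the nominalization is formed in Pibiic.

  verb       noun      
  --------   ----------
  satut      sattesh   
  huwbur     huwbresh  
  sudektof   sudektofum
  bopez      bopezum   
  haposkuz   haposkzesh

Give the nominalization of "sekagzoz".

sekagzozum

haposkuz and bopez both end in -z yet inflect differently (haposkzesh, bopezum), so the final letter is not what conditions the rule; the last vowel is.
"sekagzoz" has last vowel 'o'. The one such stem in the data (sudektof → sudektofum) adds -um, so the same rule applies.
The other pattern: stems whose last vowel is 'u' delete the last vowel and add -esh.
So sekagzoz → sekagzozum.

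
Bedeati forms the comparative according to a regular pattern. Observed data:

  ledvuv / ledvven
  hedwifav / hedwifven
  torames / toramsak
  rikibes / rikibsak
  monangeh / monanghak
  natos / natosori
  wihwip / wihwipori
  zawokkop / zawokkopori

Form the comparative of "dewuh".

"dewuh" has last vowel 'u'. The one such stem in the data (ledvuv → ledvven) deletes the last vowel and adds -en (as does hedwifav), so the same rule applies.
The other patterns: stems whose last vowel is 'e' delete the last vowel and add -ak; stems whose last vowel is 'i' or 'o' add -ori.
So dewuh → dewhen.

dewhen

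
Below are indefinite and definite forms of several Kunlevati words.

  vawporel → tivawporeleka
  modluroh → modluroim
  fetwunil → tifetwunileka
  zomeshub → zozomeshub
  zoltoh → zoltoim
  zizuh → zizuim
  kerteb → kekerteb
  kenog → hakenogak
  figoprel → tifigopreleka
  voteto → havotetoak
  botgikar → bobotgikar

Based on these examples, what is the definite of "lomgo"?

halomgoak

zomeshub and zizuh both have last vowel 'u' yet inflect differently (zozomeshub, zizuim), so the last vowel is not what conditions the rule; the final letter is.
"lomgo" ends in -o. The one such stem in the data (voteto → havotetoak) adds ha- … -ak around the stem, so the same rule applies.
The other patterns: stems ending in -b or -r repeat the first consonant+vowel as a prefix; stems ending in -h drop the final letter and add -im; stems ending in -l add ti- … -eka around the stem.
So lomgo → halomgoak.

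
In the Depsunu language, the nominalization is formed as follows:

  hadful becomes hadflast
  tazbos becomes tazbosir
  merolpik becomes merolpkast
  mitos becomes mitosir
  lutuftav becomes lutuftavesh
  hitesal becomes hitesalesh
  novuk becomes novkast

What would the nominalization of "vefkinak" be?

vefkinakesh

hitesal and hadful both end in -l yet inflect differently (hitesalesh, hadflast), so the final letter is not what conditions the rule; the last vowel is.
"vefkinak" has last vowel 'a'. The stems whose last vowel is 'a' (lutuftav → lutuftavesh, hitesal → hitesalesh) add -esh.
The other patterns: stems whose last vowel is 'o' add -ir; stems whose last vowel is 'i' or 'u' delete the last vowel and add -ast.
So vefkinak → vefkinakesh.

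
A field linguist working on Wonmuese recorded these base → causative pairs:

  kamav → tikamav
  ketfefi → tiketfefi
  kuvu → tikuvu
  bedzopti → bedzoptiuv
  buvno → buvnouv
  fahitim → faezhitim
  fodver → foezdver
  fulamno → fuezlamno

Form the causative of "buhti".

ketfefi and bedzopti both end in -i yet inflect differently (tiketfefi, bedzoptiuv), so the final letter is not what conditions the rule; the first letter is.
"buhti" begins with b-. The stems beginning with b- (bedzopti → bedzoptiuv, buvno → buvnouv) add -uv.
The other patterns: stems beginning with k- add the prefix ti-; stems beginning with f- insert -ez- after the first vowel.
So buhti → buhtiuv.

buhtiuv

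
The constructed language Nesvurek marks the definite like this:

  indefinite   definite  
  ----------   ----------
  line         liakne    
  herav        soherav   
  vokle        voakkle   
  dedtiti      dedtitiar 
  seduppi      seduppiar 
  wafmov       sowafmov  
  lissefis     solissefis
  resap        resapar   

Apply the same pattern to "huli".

lissefis and dedtiti both have last vowel 'i' yet inflect differently (solissefis, dedtitiar), so the last vowel is not what conditions the rule; the final letter is.
"huli" ends in -i. The stems ending in -i (dedtiti → dedtitiar, seduppi → seduppiar) add -ar.
The other patterns: stems ending in -e insert -ak- after the first vowel; stems ending in -s or -v add the prefix so-.
So huli → huliar.

huliar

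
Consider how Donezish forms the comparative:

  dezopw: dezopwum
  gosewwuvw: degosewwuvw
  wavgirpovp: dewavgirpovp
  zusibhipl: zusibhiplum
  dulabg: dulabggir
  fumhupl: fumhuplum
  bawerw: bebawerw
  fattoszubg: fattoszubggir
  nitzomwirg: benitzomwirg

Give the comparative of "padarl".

bepadarl

"padarl" has second-to-last letter 'r'. The stems whose second-to-last letter is 'r' (bawerw → bebawerw, nitzomwirg → benitzomwirg) add the prefix be-.
So padarl → bepadarl.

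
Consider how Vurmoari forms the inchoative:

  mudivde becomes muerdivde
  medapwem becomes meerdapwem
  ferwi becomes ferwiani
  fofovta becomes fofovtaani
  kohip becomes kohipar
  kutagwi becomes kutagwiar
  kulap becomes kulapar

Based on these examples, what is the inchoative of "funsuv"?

"funsuv" begins with f-. The stems beginning with f- (ferwi → ferwiani, fofovta → fofovtaani) add -ani.
So funsuv → funsuvani.

funsuvani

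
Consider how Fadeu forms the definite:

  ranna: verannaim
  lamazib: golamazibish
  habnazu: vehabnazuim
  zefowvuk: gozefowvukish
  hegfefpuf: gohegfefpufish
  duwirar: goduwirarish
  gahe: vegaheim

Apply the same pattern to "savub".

"savub" ends in a consonant. The stems ending in a consonant (zefowvuk → gozefowvukish, hegfefpuf → gohegfefpufish, lamazib → golamazibish) add go- … -ish around the stem.
The other pattern: stems ending in a vowel add ve- … -im around the stem.
So savub → gosavubish.

gosavubish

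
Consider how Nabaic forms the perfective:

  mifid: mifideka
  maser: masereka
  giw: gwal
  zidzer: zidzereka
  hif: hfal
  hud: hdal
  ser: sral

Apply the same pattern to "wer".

wral

"wer" has 1 vowel. The stems with 1 vowel (hud → hdal, hif → hfal, ser → sral) delete the last vowel and add -al.
So wer → wral.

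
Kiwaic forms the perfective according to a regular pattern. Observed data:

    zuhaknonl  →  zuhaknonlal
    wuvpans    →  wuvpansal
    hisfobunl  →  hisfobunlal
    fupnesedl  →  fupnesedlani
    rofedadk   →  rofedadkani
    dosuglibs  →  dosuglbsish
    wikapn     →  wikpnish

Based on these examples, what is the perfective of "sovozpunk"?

"sovozpunk" has second-to-last letter 'n'. The stems whose second-to-last letter is 'n' (zuhaknonl → zuhaknonlal, wuvpans → wuvpansal, hisfobunl → hisfobunlal) add -al.
So sovozpunk → sovozpunkal.

sovozpunkal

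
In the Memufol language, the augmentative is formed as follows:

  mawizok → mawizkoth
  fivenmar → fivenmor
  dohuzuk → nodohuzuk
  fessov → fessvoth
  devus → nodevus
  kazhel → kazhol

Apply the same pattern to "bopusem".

bopusom

"bopusem" has last vowel 'e'. The one such stem in the data (kazhel → kazhol) changes the last vowel to 'o' (as does fivenmar), so the same rule applies.
The other patterns: stems whose last vowel is 'o' delete the last vowel and add -oth; stems whose last vowel is 'u' add the prefix no-.
So bopusem → bopusom.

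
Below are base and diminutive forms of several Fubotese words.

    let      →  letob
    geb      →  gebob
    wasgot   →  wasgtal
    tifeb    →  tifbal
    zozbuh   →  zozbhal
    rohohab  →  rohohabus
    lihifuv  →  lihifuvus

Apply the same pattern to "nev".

let and wasgot both end in -t yet inflect differently (letob, wasgtal), so the final letter is not what conditions the rule; the number of vowels is.
"nev" has 1 vowel. The stems with 1 vowel (let → letob, geb → gebob) add -ob.
The other patterns: stems with 2 vowels delete the last vowel and add -al; stems with 3 vowels add -us.
So nev → nevob.

nevob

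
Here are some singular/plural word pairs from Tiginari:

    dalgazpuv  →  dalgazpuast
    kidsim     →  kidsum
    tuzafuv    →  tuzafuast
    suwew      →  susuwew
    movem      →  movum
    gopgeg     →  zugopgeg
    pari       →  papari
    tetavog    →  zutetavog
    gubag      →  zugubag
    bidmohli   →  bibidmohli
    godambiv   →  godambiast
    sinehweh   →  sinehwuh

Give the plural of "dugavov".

dugavoast

godambiv and pari both have last vowel 'i' yet inflect differently (godambiast, papari), so the last vowel is not what conditions the rule; the final letter is.
"dugavov" ends in -v. The stems ending in -v (tuzafuv → tuzafuast, godambiv → godambiast, dalgazpuv → dalgazpuast) drop the final letter and add -ast.
So dugavov → dugavoast.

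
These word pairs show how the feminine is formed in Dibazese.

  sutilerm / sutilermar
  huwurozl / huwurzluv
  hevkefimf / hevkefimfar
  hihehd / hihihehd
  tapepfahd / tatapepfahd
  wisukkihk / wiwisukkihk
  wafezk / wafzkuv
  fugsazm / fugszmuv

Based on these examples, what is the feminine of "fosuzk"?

wisukkihk and wafezk both end in -k yet inflect differently (wiwisukkihk, wafzkuv), so the final letter is not what conditions the rule; the second-to-last letter is.
"fosuzk" has second-to-last letter 'z'. The stems whose second-to-last letter is 'z' (wafezk → wafzkuv, huwurozl → huwurzluv, fugsazm → fugszmuv) delete the last vowel and add -uv.
The other patterns: stems whose second-to-last letter is 'h' repeat the first consonant+vowel as a prefix; stems whose second-to-last letter is 'm' or 'r' add -ar.
So fosuzk → foszkuv.

foszkuv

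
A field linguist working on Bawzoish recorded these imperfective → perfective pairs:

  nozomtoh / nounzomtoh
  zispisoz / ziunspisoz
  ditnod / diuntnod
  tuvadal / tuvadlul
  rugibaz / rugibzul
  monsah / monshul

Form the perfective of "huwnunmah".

zispisoz and rugibaz both end in -z yet inflect differently (ziunspisoz, rugibzul), so the final letter is not what conditions the rule; the last vowel is.
"huwnunmah" has last vowel 'a'. The stems whose last vowel is 'a' (tuvadal → tuvadlul, rugibaz → rugibzul, monsah → monshul) delete the last vowel and add -ul.
The other pattern: stems whose last vowel is 'o' insert -un- after the first vowel.
So huwnunmah → huwnunmhul.

huwnunmhul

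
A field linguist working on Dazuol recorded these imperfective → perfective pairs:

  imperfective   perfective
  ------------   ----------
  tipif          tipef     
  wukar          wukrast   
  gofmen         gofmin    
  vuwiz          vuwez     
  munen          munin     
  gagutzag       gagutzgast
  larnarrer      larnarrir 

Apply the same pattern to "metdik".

metdek

larnarrer and wukar both end in -r yet inflect differently (larnarrir, wukrast), so the final letter is not what conditions the rule; the last vowel is.
"metdik" has last vowel 'i'. The stems whose last vowel is 'i' (vuwiz → vuwez, tipif → tipef) change the last vowel to 'e'.
The other patterns: stems whose last vowel is 'e' change the last vowel to 'i'; stems whose last vowel is 'a' delete the last vowel and add -ast.
So metdik → metdek.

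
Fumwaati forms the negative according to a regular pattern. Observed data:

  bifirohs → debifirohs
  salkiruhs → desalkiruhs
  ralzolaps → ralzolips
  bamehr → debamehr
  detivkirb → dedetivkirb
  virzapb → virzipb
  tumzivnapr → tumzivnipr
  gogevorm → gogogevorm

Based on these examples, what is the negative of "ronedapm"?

ralzolaps and bifirohs both end in -s yet inflect differently (ralzolips, debifirohs), so the final letter is not what conditions the rule; the second-to-last letter is.
"ronedapm" has second-to-last letter 'p'. The stems whose second-to-last letter is 'p' (ralzolaps → ralzolips, tumzivnapr → tumzivnipr, virzapb → virzipb) change the last vowel to 'i'.
So ronedapm → ronedipm.

ronedipm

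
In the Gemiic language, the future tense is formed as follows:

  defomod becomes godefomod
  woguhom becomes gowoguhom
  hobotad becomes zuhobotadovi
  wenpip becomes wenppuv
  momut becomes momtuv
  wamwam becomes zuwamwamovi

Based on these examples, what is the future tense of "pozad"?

zupozadovi

"pozad" has last vowel 'a'. The stems whose last vowel is 'a' (wamwam → zuwamwamovi, hobotad → zuhobotadovi) add zu- … -ovi around the stem.
The other patterns: stems whose last vowel is 'i' or 'u' delete the last vowel and add -uv; stems whose last vowel is 'o' add the prefix go-.
So pozad → zupozadovi.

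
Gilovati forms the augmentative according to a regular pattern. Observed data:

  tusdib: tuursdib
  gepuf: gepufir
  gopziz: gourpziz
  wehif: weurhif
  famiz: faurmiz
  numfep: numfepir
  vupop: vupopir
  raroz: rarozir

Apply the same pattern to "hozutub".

hozutubir

"hozutub" has last vowel 'u'. The one such stem in the data (gepuf → gepufir) adds -ir, so the same rule applies.
The other pattern: stems whose last vowel is 'i' insert -ur- after the first vowel.
So hozutub → hozutubir.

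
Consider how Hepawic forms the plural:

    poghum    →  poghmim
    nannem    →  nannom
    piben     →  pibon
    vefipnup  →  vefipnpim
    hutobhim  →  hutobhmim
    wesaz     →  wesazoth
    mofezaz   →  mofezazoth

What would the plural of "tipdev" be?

tipdov

nannem and poghum both end in -m yet inflect differently (nannom, poghmim), so the final letter is not what conditions the rule; the last vowel is.
"tipdev" has last vowel 'e'. The stems whose last vowel is 'e' (nannem → nannom, piben → pibon) change the last vowel to 'o'.
The other patterns: stems whose last vowel is 'a' add -oth; stems whose last vowel is 'i' or 'u' delete the last vowel and add -im.
So tipdev → tipdov.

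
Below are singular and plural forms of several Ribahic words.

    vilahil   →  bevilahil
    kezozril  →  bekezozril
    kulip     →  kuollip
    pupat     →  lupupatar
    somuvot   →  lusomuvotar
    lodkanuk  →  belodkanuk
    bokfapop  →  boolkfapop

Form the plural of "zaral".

"zaral" ends in -l. The stems ending in -l (vilahil → bevilahil, kezozril → bekezozril) add the prefix be-.
The other patterns: stems ending in -t add lu- … -ar around the stem; stems ending in -p insert -ol- after the first vowel.
So zaral → bezaral.

bezaral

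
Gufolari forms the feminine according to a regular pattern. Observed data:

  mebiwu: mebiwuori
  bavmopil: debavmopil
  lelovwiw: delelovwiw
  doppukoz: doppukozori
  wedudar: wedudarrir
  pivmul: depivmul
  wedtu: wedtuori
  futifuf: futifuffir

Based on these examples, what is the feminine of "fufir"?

pivmul and futifuf both have last vowel 'u' yet inflect differently (depivmul, futifuffir), so the last vowel is not what conditions the rule; the final letter is.
"fufir" ends in -r. The one such stem in the data (wedudar → wedudarrir) doubles the final consonant and adds -ir (as does futifuf), so the same rule applies.
The other patterns: stems ending in -l or -w add the prefix de-; stems ending in -u or -z add -ori.
So fufir → fufirrir.

fufirrir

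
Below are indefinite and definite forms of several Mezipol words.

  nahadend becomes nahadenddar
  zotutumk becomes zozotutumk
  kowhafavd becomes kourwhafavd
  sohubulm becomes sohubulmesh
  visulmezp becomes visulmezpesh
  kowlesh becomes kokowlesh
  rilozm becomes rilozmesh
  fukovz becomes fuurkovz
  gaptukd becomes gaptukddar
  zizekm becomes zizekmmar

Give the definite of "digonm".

digonmmar

zizekm and sohubulm both end in -m yet inflect differently (zizekmmar, sohubulmesh), so the final letter is not what conditions the rule; the second-to-last letter is.
"digonm" has second-to-last letter 'n'. The one such stem in the data (nahadend → nahadenddar) doubles the final consonant and adds -ar (as do gaptukd, zizekm), so the same rule applies.
The other patterns: stems whose second-to-last letter is 'l' or 'z' add -esh; stems whose second-to-last letter is 'v' insert -ur- after the first vowel; stems whose second-to-last letter is 'm' or 's' repeat the first consonant+vowel as a prefix.
So digonm → digonmmar.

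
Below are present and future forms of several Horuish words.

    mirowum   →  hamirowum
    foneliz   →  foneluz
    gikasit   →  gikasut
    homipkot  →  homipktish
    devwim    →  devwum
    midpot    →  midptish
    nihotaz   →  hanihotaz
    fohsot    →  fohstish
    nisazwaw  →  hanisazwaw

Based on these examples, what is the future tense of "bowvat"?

habowvat

"bowvat" has last vowel 'a'. The stems whose last vowel is 'a' (nisazwaw → hanisazwaw, nihotaz → hanihotaz) add the prefix ha-.
So bowvat → habowvat.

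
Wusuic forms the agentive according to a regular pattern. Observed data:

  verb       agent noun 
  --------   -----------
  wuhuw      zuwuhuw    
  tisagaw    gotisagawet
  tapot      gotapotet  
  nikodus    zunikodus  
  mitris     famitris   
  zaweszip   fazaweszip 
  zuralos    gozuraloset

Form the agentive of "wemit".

fawemit

nikodus and mitris both end in -s yet inflect differently (zunikodus, famitris), so the final letter is not what conditions the rule; the last vowel is.
"wemit" has last vowel 'i'. The stems whose last vowel is 'i' (zaweszip → fazaweszip, mitris → famitris) add the prefix fa-.
So wemit → fawemit.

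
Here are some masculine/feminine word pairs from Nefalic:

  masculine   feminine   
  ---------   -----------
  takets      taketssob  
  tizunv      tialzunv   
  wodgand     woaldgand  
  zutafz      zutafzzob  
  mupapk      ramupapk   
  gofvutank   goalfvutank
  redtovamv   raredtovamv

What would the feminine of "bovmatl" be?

bovmatllob

gofvutank and mupapk both end in -k yet inflect differently (goalfvutank, ramupapk), so the final letter is not what conditions the rule; the second-to-last letter is.
"bovmatl" has second-to-last letter 't'. The one such stem in the data (takets → taketssob) doubles the final consonant and adds -ob (as does zutafz), so the same rule applies.
So bovmatl → bovmatllob.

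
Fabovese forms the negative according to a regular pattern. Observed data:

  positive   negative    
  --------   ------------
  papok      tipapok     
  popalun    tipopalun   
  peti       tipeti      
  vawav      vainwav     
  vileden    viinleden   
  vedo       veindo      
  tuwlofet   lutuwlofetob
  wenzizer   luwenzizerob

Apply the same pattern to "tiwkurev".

lutiwkurevob

popalun and vileden both end in -n yet inflect differently (tipopalun, viinleden), so the final letter is not what conditions the rule; the first letter is.
"tiwkurev" begins with t-. The one such stem in the data (tuwlofet → lutuwlofetob) adds lu- … -ob around the stem, so the same rule applies.
So tiwkurev → lutiwkurevob.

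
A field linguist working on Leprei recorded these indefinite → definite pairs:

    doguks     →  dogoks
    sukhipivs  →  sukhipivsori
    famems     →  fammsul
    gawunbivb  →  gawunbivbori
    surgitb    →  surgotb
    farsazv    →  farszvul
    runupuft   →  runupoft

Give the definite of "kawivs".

famems and sukhipivs both end in -s yet inflect differently (fammsul, sukhipivsori), so the final letter is not what conditions the rule; the second-to-last letter is.
"kawivs" has second-to-last letter 'v'. The stems whose second-to-last letter is 'v' (gawunbivb → gawunbivbori, sukhipivs → sukhipivsori) add -ori.
The other patterns: stems whose second-to-last letter is 'm' or 'z' delete the last vowel and add -ul; stems whose second-to-last letter is 'f', 'k' or 't' change the last vowel to 'o'.
So kawivs → kawivsori.

kawivsori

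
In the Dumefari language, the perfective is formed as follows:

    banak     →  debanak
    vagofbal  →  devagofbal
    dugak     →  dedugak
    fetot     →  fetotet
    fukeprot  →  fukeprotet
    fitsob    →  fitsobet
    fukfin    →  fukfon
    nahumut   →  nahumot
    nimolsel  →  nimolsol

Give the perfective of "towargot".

towargotet

"towargot" has last vowel 'o'. The stems whose last vowel is 'o' (fetot → fetotet, fukeprot → fukeprotet, fitsob → fitsobet) add -et.
So towargot → towargotet.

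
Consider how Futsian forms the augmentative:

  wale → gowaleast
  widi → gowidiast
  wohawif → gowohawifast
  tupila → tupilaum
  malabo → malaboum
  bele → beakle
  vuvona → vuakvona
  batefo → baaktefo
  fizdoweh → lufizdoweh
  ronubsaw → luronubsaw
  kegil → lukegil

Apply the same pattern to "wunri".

wale and bele both end in -e yet inflect differently (gowaleast, beakle), so the final letter is not what conditions the rule; the first letter is.
"wunri" begins with w-. The stems beginning with w- (wale → gowaleast, widi → gowidiast, wohawif → gowohawifast) add go- … -ast around the stem.
So wunri → gowunriast.

gowunriast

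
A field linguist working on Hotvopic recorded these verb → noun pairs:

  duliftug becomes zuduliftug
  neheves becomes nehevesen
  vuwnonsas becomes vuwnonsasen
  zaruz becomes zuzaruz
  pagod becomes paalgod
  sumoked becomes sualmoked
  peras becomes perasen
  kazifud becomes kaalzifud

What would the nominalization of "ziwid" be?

zialwid

neheves and sumoked both have last vowel 'e' yet inflect differently (nehevesen, sualmoked), so the last vowel is not what conditions the rule; the final letter is.
"ziwid" ends in -d. The stems ending in -d (pagod → paalgod, sumoked → sualmoked, kazifud → kaalzifud) insert -al- after the first vowel.
So ziwid → zialwid.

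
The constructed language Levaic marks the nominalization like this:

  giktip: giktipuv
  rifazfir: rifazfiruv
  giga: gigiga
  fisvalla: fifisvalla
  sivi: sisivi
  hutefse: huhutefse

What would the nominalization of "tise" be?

titise

giktip and sivi both have last vowel 'i' yet inflect differently (giktipuv, sisivi), so the last vowel is not what conditions the rule; whether the stem ends in a vowel or a consonant is.
"tise" ends in a vowel. The stems ending in a vowel (hutefse → huhutefse, giga → gigiga, fisvalla → fifisvalla) repeat the first consonant+vowel as a prefix.
So tise → titise.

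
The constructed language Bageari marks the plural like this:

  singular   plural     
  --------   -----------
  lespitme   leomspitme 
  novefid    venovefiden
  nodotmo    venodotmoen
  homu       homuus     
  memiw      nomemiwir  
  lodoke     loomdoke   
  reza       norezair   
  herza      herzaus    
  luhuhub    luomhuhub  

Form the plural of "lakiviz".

"lakiviz" begins with l-. The stems beginning with l- (luhuhub → luomhuhub, lespitme → leomspitme, lodoke → loomdoke) insert -om- after the first vowel.
The other patterns: stems beginning with n- add ve- … -en around the stem; stems beginning with h- add -us; stems beginning with m- or r- add no- … -ir around the stem.
So lakiviz → laomkiviz.

laomkiviz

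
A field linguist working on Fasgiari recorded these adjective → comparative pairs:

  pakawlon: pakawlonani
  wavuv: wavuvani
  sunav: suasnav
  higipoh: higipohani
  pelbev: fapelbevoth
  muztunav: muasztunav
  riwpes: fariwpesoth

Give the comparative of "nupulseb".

"nupulseb" has last vowel 'e'. The stems whose last vowel is 'e' (riwpes → fariwpesoth, pelbev → fapelbevoth) add fa- … -oth around the stem.
The other patterns: stems whose last vowel is 'o' or 'u' add -ani; stems whose last vowel is 'a' insert -as- after the first vowel.
So nupulseb → fanupulseboth.

fanupulseboth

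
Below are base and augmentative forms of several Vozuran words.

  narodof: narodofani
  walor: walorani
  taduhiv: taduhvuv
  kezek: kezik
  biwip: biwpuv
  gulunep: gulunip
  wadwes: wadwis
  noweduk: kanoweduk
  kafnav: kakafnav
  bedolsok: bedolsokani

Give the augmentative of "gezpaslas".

kafnav and taduhiv both end in -v yet inflect differently (kakafnav, taduhvuv), so the final letter is not what conditions the rule; the last vowel is.
"gezpaslas" has last vowel 'a'. The one such stem in the data (kafnav → kakafnav) adds the prefix ka-, so the same rule applies.
So gezpaslas → kagezpaslas.

kagezpaslas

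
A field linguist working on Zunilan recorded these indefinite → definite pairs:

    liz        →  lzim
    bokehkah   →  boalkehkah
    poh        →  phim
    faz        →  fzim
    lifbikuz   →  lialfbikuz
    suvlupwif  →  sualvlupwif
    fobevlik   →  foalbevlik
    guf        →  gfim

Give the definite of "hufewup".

faz and lifbikuz both end in -z yet inflect differently (fzim, lialfbikuz), so the final letter is not what conditions the rule; the number of vowels is.
"hufewup" has 3 vowels. The stems with 3 vowels (lifbikuz → lialfbikuz, suvlupwif → sualvlupwif, bokehkah → boalkehkah) insert -al- after the first vowel.
The other pattern: stems with 1 vowel delete the last vowel and add -im.
So hufewup → hualfewup.

hualfewup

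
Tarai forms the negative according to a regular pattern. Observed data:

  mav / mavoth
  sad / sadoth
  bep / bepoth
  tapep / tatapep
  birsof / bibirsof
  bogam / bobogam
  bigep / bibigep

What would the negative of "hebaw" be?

bep and tapep both end in -p yet inflect differently (bepoth, tatapep), so the final letter is not what conditions the rule; the number of vowels is.
"hebaw" has 2 vowels. The stems with 2 vowels (tapep → tatapep, birsof → bibirsof, bogam → bobogam) repeat the first consonant+vowel as a prefix.
So hebaw → hehebaw.

hehebaw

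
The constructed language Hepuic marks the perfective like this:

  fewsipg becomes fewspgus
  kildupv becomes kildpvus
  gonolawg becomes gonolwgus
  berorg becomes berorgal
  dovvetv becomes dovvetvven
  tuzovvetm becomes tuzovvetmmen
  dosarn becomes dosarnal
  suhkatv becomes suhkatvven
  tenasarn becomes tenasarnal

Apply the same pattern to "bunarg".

bunargal

"bunarg" has second-to-last letter 'r'. The stems whose second-to-last letter is 'r' (berorg → berorgal, tenasarn → tenasarnal, dosarn → dosarnal) add -al.
The other patterns: stems whose second-to-last letter is 't' double the final consonant and add -en; stems whose second-to-last letter is 'p' or 'w' delete the last vowel and add -us.
So bunarg → bunargal.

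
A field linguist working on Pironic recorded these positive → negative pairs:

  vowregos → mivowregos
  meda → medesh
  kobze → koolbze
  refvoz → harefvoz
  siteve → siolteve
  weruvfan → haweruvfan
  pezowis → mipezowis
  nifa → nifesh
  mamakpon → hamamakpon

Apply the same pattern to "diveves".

nifa and weruvfan both have last vowel 'a' yet inflect differently (nifesh, haweruvfan), so the last vowel is not what conditions the rule; the final letter is.
"diveves" ends in -s. The stems ending in -s (pezowis → mipezowis, vowregos → mivowregos) add the prefix mi-.
The other patterns: stems ending in -a drop the final letter and add -esh; stems ending in -e insert -ol- after the first vowel; stems ending in -n or -z add the prefix ha-.
So diveves → midiveves.

midiveves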